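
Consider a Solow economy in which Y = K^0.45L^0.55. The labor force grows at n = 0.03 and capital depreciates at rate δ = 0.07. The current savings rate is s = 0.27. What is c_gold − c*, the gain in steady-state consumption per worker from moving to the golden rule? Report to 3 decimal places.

Δc ≈ 0.237

n + δ = 0.03 + 0.07 = 0.1.
Current steady state (s = 0.27): k* = (0.27/0.1)^(1/0.55) ≈ 6.0855, y* = 6.0855^0.45 ≈ 2.2539, c* = (1−0.27)·2.2539 ≈ 1.6453.
Golden rule sets MPK = n+δ: 0.45·k^(0.45−1) = 0.1, so k_gold = (0.45/0.1)^(1/0.55) ≈ 15.4049.
y_gold = 15.4049^0.45 ≈ 3.4233, c_gold = y_gold − 0.1·k_gold ≈ 1.8828.
Gain: Δc = 1.8828 − 1.6453 ≈ 0.2375.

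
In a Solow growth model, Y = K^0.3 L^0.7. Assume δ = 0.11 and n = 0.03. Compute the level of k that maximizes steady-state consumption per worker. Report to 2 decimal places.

k_gold ≈ 2.97

The effective depreciation rate is n + δ = 0.03 + 0.11 = 0.14.
Golden rule sets MPK = n+δ: 0.3·k^(0.3−1) = 0.14, so k_gold = (0.3/0.14)^(1/0.7) ≈ 2.9706.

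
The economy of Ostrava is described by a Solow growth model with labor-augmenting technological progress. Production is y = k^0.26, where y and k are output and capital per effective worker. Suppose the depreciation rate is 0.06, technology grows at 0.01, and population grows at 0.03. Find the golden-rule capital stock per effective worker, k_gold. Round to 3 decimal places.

Capital per effective worker breaks even when investment replaces (n + g + δ)·k; here n + g + δ = 0.1.
Maximizing c = f(k) − (n+g+δ)·k gives f'(k) = n+g+δ, i.e. 0.26·k^(0.26−1) = 0.1, so k_gold = (0.26/0.1)^(1/0.74) ≈ 3.6373.

k_gold ≈ 3.637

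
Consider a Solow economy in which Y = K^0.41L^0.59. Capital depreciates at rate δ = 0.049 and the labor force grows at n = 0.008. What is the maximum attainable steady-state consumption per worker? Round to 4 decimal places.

Break-even investment rate: n + δ = 0.008 + 0.049 = 0.057.
Maximizing c = f(k) − (n+δ)·k gives f'(k) = n+δ, i.e. 0.41·k^(0.41−1) = 0.057, so k_gold = (0.41/0.057)^(1/0.59) ≈ 28.3392.
y_gold = 28.3392^0.41 ≈ 3.9398.
c_gold = y_gold − (n+δ)·k_gold = 3.9398 − 0.057·28.3392 ≈ 2.3245.

c_gold ≈ 2.3245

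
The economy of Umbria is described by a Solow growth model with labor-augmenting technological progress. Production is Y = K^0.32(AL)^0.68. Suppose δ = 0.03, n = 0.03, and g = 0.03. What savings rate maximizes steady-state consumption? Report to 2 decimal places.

The effective depreciation rate is n + g + δ = 0.03 + 0.03 + 0.03 = 0.09.
At the golden rule MPK = n+g+δ, and in any Cobb-Douglas steady state s = (n+g+δ)·k/y = MPK·k/y = capital's share 0.32.

s_gold = 0.32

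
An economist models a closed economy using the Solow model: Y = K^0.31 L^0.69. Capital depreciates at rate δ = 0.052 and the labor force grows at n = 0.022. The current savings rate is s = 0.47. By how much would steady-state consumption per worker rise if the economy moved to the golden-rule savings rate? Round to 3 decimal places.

Δc ≈ 0.097

Capital per worker breaks even when investment replaces (n + δ)·k; here n + δ = 0.074.
Current steady state (s = 0.47): k* = (0.47/0.074)^(1/0.69) ≈ 14.5738, y* = 14.5738^0.31 ≈ 2.2946, c* = (1−0.47)·2.2946 ≈ 1.2161.
Maximizing c = f(k) − (n+δ)·k gives f'(k) = n+δ, i.e. 0.31·k^(0.31−1) = 0.074, so k_gold = (0.31/0.074)^(1/0.69) ≈ 7.9733.
y_gold = 7.9733^0.31 ≈ 1.9033, c_gold = y_gold − 0.074·k_gold ≈ 1.3133.
Gain: Δc = 1.3133 − 1.2161 ≈ 0.0971.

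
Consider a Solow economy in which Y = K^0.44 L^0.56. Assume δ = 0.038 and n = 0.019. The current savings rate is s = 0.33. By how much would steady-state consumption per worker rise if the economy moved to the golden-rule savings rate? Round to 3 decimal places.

Δc ≈ 0.127

Break-even investment rate: n + δ = 0.019 + 0.038 = 0.057.
Current steady state (s = 0.33): k* = (0.33/0.057)^(1/0.56) ≈ 23.0068, y* = 23.0068^0.44 ≈ 3.9739, c* = (1−0.33)·3.9739 ≈ 2.6625.
Maximizing c = f(k) − (n+δ)·k gives f'(k) = n+δ, i.e. 0.44·k^(0.44−1) = 0.057, so k_gold = (0.44/0.057)^(1/0.56) ≈ 38.4557.
y_gold = 38.4557^0.44 ≈ 4.9818, c_gold = y_gold − 0.057·k_gold ≈ 2.7898.
Gain: Δc = 2.7898 − 2.6625 ≈ 0.1273.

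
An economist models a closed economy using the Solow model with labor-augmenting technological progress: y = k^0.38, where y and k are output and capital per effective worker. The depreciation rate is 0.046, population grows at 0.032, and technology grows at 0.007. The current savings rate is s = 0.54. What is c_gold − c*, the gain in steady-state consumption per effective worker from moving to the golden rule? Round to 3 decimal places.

Δc ≈ 0.124

n + g + δ = 0.032 + 0.007 + 0.046 = 0.085.
Current steady state (s = 0.54): k* = (0.54/0.085)^(1/0.62) ≈ 19.7297, y* = 19.7297^0.38 ≈ 3.1056, c* = (1−0.54)·3.1056 ≈ 1.4286.
Maximizing c = f(k) − (n+g+δ)·k gives f'(k) = n+g+δ, i.e. 0.38·k^(0.38−1) = 0.085, so k_gold = (0.38/0.085)^(1/0.62) ≈ 11.1937.
y_gold = 11.1937^0.38 ≈ 2.5039, c_gold = y_gold − 0.085·k_gold ≈ 1.5524.
Gain: Δc = 1.5524 − 1.4286 ≈ 0.1238.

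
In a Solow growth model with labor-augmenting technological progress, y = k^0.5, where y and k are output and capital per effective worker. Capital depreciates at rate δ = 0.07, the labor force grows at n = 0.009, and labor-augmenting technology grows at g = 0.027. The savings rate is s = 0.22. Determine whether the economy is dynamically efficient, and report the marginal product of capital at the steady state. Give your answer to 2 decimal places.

dynamically efficient; MPK ≈ 0.24

n + g + δ = 0.009 + 0.027 + 0.07 = 0.106.
Steady-state k*: s·k^0.5 = 0.106·k gives k* = (0.22/0.106)^(1/0.5) ≈ 4.3076.
MPK = 0.5·4.3076^(-0.5) ≈ 0.2409.
MPK > n+g+δ = 0.106, so the economy is dynamically efficient (under-saving).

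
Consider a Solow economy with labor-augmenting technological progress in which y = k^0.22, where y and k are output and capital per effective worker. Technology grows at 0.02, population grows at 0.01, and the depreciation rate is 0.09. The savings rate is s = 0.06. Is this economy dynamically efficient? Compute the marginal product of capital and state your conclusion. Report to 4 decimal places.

The effective depreciation rate is n + g + δ = 0.01 + 0.02 + 0.09 = 0.12.
Steady-state k*: s·k^0.22 = 0.12·k gives k* = (0.06/0.12)^(1/0.78) ≈ 0.4112.
MPK = 0.22·0.4112^(-0.78) ≈ 0.4400.
MPK > n+g+δ = 0.12, so the economy is dynamically efficient (under-saving).

dynamically efficient; MPK ≈ 0.4400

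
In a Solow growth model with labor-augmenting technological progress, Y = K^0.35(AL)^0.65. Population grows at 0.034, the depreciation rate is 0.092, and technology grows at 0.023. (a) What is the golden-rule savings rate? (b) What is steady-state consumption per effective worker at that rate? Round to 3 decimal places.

(a) s_gold = 0.350; (b) c_gold ≈ 1.029

Capital per effective worker breaks even when investment replaces (n + g + δ)·k; here n + g + δ = 0.149.
For Cobb-Douglas, s_gold equals capital's share: s_gold = 0.35.
At the golden rule the marginal product of capital equals n+g+δ: 0.35·k^(0.35−1) = 0.149. Solving, k_gold = (0.35/0.149)^(1/0.65) ≈ 3.7204.
y_gold = 3.7204^0.35 ≈ 1.5838; c_gold = (1−0.35)·y_gold ≈ 1.0295.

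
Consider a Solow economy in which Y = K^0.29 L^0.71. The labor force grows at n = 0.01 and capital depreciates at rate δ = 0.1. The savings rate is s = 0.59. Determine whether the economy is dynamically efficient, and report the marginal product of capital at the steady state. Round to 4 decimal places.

dynamically inefficient; MPK ≈ 0.0541

n + δ = 0.01 + 0.1 = 0.11.
Steady-state k*: s·k^0.29 = 0.11·k gives k* = (0.59/0.11)^(1/0.71) ≈ 10.6514.
MPK = 0.29·10.6514^(-0.71) ≈ 0.0541.
MPK < n+δ = 0.11, so the economy is dynamically inefficient (over-saving).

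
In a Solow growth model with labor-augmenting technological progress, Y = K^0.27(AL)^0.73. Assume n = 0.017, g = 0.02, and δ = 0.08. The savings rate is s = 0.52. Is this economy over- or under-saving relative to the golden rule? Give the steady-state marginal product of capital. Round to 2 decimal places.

The effective depreciation rate is n + g + δ = 0.017 + 0.02 + 0.08 = 0.117.
Steady-state k*: s·k^0.27 = 0.117·k gives k* = (0.52/0.117)^(1/0.73) ≈ 7.7165.
MPK = 0.27·7.7165^(-0.73) ≈ 0.0608.
MPK < n+g+δ = 0.117, so the economy is dynamically inefficient (over-saving).

over-saving; MPK ≈ 0.06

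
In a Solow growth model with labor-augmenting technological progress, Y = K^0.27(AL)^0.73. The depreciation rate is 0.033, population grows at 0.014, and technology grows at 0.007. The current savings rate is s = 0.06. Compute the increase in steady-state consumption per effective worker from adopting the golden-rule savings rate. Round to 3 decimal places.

Δc ≈ 0.347

n + g + δ = 0.014 + 0.007 + 0.033 = 0.054.
Current steady state (s = 0.06): k* = (0.06/0.054)^(1/0.73) ≈ 1.1553, y* = 1.1553^0.27 ≈ 1.0397, c* = (1−0.06)·1.0397 ≈ 0.9774.
Maximizing c = f(k) − (n+g+δ)·k gives f'(k) = n+g+δ, i.e. 0.27·k^(0.27−1) = 0.054, so k_gold = (0.27/0.054)^(1/0.73) ≈ 9.0676.
y_gold = 9.0676^0.27 ≈ 1.8135, c_gold = y_gold − 0.054·k_gold ≈ 1.3239.
Gain: Δc = 1.3239 − 0.9774 ≈ 0.3465.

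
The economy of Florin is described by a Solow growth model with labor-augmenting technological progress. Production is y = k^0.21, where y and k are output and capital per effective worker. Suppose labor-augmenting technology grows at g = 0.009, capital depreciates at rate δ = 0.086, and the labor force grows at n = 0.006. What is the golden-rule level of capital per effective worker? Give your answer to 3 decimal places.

n + g + δ = 0.006 + 0.009 + 0.086 = 0.101.
Maximizing c = f(k) − (n+g+δ)·k gives f'(k) = n+g+δ, i.e. 0.21·k^(0.21−1) = 0.101, so k_gold = (0.21/0.101)^(1/0.79) ≈ 2.5258.

k_gold ≈ 2.526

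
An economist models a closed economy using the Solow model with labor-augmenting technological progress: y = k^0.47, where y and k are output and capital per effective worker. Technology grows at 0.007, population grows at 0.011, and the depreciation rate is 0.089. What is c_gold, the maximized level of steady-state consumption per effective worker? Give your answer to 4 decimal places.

n + g + δ = 0.011 + 0.007 + 0.089 = 0.107.
Setting f'(k) = n+g+δ gives 0.47·k^(0.47−1) = 0.107, hence k_gold = (0.47/0.107)^(1/0.53) ≈ 16.3180.
y_gold = 16.3180^0.47 ≈ 3.7150.
c_gold = y_gold − (n+g+δ)·k_gold = 3.7150 − 0.107·16.3180 ≈ 1.9689.

c_gold ≈ 1.9689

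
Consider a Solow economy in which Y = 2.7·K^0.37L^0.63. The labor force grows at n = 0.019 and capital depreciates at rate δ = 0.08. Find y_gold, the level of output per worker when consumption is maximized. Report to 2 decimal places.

y_gold ≈ 10.49

Capital per worker breaks even when investment replaces (n + δ)·k; here n + δ = 0.099.
Maximizing c = f(k) − (n+δ)·k gives f'(k) = n+δ, i.e. 0.37·2.7·k^(0.37−1) = 0.099, so k_gold = (0.37·2.7/0.099)^(1/0.63) ≈ 39.2229.
Output: y_gold = 2.7·k_gold^0.37 = 2.7·39.2229^0.37 ≈ 10.4948.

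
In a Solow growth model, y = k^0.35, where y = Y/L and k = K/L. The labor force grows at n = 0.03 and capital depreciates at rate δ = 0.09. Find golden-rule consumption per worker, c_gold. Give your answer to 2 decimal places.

c_gold ≈ 1.16

Capital per worker breaks even when investment replaces (n + δ)·k; here n + δ = 0.12.
Setting f'(k) = n+δ gives 0.35·k^(0.35−1) = 0.12, hence k_gold = (0.35/0.12)^(1/0.65) ≈ 5.1905.
y_gold = 5.1905^0.35 ≈ 1.7796.
c_gold = y_gold − (n+δ)·k_gold = 1.7796 − 0.12·5.1905 ≈ 1.1567.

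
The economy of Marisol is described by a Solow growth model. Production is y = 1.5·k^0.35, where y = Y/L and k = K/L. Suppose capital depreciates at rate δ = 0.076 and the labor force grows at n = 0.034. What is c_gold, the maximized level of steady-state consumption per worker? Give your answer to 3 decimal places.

n + δ = 0.034 + 0.076 = 0.11.
At the golden rule the marginal product of capital equals n+δ: 0.35·1.5·k^(0.35−1) = 0.11. Solving, k_gold = (0.35·1.5/0.11)^(1/0.65) ≈ 11.0728.
y_gold = 1.5·11.0728^0.35 ≈ 3.4800.
c_gold = y_gold − (n+δ)·k_gold = 3.4800 − 0.11·11.0728 ≈ 2.2620.

c_gold ≈ 2.262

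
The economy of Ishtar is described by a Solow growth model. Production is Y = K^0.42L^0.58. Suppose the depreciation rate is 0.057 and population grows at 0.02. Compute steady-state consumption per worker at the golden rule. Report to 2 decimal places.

n + δ = 0.02 + 0.057 = 0.077.
Maximizing c = f(k) − (n+δ)·k gives f'(k) = n+δ, i.e. 0.42·k^(0.42−1) = 0.077, so k_gold = (0.42/0.077)^(1/0.58) ≈ 18.6326.
y_gold = 18.6326^0.42 ≈ 3.4160.
c_gold = y_gold − (n+δ)·k_gold = 3.4160 − 0.077·18.6326 ≈ 1.9813.

c_gold ≈ 1.98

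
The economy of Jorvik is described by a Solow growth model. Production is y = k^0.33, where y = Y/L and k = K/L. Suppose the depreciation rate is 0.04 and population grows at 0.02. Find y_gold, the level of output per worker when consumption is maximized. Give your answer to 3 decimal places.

y_gold ≈ 2.316

Capital per worker breaks even when investment replaces (n + δ)·k; here n + δ = 0.06.
Maximizing c = f(k) − (n+δ)·k gives f'(k) = n+δ, i.e. 0.33·k^(0.33−1) = 0.06, so k_gold = (0.33/0.06)^(1/0.67) ≈ 12.7356.
Output: y_gold = k_gold^0.33 = 12.7356^0.33 ≈ 2.3156.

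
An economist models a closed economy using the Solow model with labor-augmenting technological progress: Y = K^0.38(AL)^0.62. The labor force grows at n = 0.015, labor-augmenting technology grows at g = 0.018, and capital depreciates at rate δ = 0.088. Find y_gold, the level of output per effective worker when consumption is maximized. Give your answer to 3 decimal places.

Capital per effective worker breaks even when investment replaces (n + g + δ)·k; here n + g + δ = 0.121.
Golden rule sets MPK = n+g+δ: 0.38·k^(0.38−1) = 0.121, so k_gold = (0.38/0.121)^(1/0.62) ≈ 6.3330.
Output: y_gold = k_gold^0.38 = 6.3330^0.38 ≈ 2.0166.

y_gold ≈ 2.017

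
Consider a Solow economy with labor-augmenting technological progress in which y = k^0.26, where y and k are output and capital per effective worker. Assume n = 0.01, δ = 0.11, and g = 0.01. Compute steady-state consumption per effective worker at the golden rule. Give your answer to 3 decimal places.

Capital per effective worker breaks even when investment replaces (n + g + δ)·k; here n + g + δ = 0.13.
Setting f'(k) = n+g+δ gives 0.26·k^(0.26−1) = 0.13, hence k_gold = (0.26/0.13)^(1/0.74) ≈ 2.5515.
y_gold = 2.5515^0.26 ≈ 1.2758.
c_gold = y_gold − (n+g+δ)·k_gold = 1.2758 − 0.13·2.5515 ≈ 0.9441.

c_gold ≈ 0.944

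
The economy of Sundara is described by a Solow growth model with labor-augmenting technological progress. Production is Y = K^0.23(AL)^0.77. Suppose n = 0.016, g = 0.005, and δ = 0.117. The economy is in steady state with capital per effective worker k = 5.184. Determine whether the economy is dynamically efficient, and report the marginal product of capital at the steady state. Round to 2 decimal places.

dynamically inefficient; MPK ≈ 0.06

n + g + δ = 0.016 + 0.005 + 0.117 = 0.138.
MPK = 0.23·k^(0.23−1) = 0.23·5.184^(-0.77) ≈ 0.0648.
MPK < 0.138, so the economy is dynamically inefficient (over-saving).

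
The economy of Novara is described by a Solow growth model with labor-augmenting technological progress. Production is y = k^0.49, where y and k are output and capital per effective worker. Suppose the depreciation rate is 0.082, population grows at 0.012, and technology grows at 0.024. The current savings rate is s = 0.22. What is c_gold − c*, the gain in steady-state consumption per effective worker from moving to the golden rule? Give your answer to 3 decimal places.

Δc ≈ 0.584

Capital per effective worker breaks even when investment replaces (n + g + δ)·k; here n + g + δ = 0.118.
Current steady state (s = 0.22): k* = (0.22/0.118)^(1/0.51) ≈ 3.3921, y* = 3.3921^0.49 ≈ 1.8194, c* = (1−0.22)·1.8194 ≈ 1.4191.
Setting f'(k) = n+g+δ gives 0.49·k^(0.49−1) = 0.118, hence k_gold = (0.49/0.118)^(1/0.51) ≈ 16.3072.
y_gold = 16.3072^0.49 ≈ 3.9271, c_gold = y_gold − 0.118·k_gold ≈ 2.0028.
Gain: Δc = 2.0028 − 1.4191 ≈ 0.5837.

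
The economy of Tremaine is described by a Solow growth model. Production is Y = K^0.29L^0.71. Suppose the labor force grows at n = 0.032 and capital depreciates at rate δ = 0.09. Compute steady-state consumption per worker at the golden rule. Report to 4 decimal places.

c_gold ≈ 1.0112

Break-even investment rate: n + δ = 0.032 + 0.09 = 0.122.
Golden rule sets MPK = n+δ: 0.29·k^(0.29−1) = 0.122, so k_gold = (0.29/0.122)^(1/0.71) ≈ 3.3856.
y_gold = 3.3856^0.29 ≈ 1.4243.
c_gold = y_gold − (n+δ)·k_gold = 1.4243 − 0.122·3.3856 ≈ 1.0112.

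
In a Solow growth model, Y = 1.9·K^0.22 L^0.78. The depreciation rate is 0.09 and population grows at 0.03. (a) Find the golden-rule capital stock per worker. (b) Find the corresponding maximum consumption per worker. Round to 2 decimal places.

Break-even investment rate: n + δ = 0.03 + 0.09 = 0.12.
Maximizing c = f(k) − (n+δ)·k gives f'(k) = n+δ, i.e. 0.22·1.9·k^(0.22−1) = 0.12, so k_gold = (0.22·1.9/0.12)^(1/0.78) ≈ 4.9530.
y_gold = 1.9·4.9530^0.22 ≈ 2.7016; c_gold = y_gold − 0.12·k_gold ≈ 2.1073.

(a) k_gold ≈ 4.95; (b) c_gold ≈ 2.11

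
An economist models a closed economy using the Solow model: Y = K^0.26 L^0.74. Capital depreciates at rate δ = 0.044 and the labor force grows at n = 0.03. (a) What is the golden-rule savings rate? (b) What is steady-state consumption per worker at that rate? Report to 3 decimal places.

(a) s_gold = 0.260; (b) c_gold ≈ 1.151

The effective depreciation rate is n + δ = 0.03 + 0.044 = 0.074.
For Cobb-Douglas, s_gold equals capital's share: s_gold = 0.26.
At the golden rule the marginal product of capital equals n+δ: 0.26·k^(0.26−1) = 0.074. Solving, k_gold = (0.26/0.074)^(1/0.74) ≈ 5.4637.
y_gold = 5.4637^0.26 ≈ 1.5551; c_gold = (1−0.26)·y_gold ≈ 1.1507.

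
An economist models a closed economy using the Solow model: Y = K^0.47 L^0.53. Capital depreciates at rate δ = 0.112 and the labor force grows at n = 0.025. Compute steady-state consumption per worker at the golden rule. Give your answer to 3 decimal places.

Break-even investment rate: n + δ = 0.025 + 0.112 = 0.137.
At the golden rule the marginal product of capital equals n+δ: 0.47·k^(0.47−1) = 0.137. Solving, k_gold = (0.47/0.137)^(1/0.53) ≈ 10.2364.
y_gold = 10.2364^0.47 ≈ 2.9838.
c_gold = y_gold − (n+δ)·k_gold = 2.9838 − 0.137·10.2364 ≈ 1.5814.

c_gold ≈ 1.581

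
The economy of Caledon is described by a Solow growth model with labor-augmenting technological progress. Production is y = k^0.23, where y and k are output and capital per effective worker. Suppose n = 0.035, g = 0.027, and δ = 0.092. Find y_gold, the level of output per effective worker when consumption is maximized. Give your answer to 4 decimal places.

y_gold ≈ 1.1273

Capital per effective worker breaks even when investment replaces (n + g + δ)·k; here n + g + δ = 0.154.
Setting f'(k) = n+g+δ gives 0.23·k^(0.23−1) = 0.154, hence k_gold = (0.23/0.154)^(1/0.77) ≈ 1.6836.
Output: y_gold = k_gold^0.23 = 1.6836^0.23 ≈ 1.1273.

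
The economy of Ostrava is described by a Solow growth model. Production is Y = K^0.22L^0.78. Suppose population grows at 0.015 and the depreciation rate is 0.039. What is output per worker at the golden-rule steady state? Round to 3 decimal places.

y_gold ≈ 1.486

Capital per worker breaks even when investment replaces (n + δ)·k; here n + δ = 0.054.
Setting f'(k) = n+δ gives 0.22·k^(0.22−1) = 0.054, hence k_gold = (0.22/0.054)^(1/0.78) ≈ 6.0546.
Output: y_gold = k_gold^0.22 = 6.0546^0.22 ≈ 1.4861.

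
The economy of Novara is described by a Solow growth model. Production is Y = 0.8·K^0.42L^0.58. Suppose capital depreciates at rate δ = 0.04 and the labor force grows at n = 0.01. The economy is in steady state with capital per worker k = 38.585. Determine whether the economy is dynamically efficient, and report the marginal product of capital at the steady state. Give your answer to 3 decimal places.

n + δ = 0.01 + 0.04 = 0.05.
MPK = 0.42·0.8·k^(0.42−1) = 0.42·0.8·38.585^(-0.58) ≈ 0.0404.
MPK < 0.05, so the economy is dynamically inefficient (over-saving).

dynamically inefficient; MPK ≈ 0.040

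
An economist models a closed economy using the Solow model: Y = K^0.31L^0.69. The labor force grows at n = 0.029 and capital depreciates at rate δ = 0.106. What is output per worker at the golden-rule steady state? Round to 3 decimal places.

n + δ = 0.029 + 0.106 = 0.135.
Setting f'(k) = n+δ gives 0.31·k^(0.31−1) = 0.135, hence k_gold = (0.31/0.135)^(1/0.69) ≈ 3.3360.
Output: y_gold = k_gold^0.31 = 3.3360^0.31 ≈ 1.4528.

y_gold ≈ 1.453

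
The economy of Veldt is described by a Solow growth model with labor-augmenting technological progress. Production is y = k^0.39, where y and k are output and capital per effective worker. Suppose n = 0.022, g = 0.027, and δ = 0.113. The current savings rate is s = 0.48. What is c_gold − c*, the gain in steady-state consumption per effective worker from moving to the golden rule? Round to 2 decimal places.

n + g + δ = 0.022 + 0.027 + 0.113 = 0.162.
Current steady state (s = 0.48): k* = (0.48/0.162)^(1/0.61) ≈ 5.9336, y* = 5.9336^0.39 ≈ 2.0026, c* = (1−0.48)·2.0026 ≈ 1.0414.
At the golden rule the marginal product of capital equals n+g+δ: 0.39·k^(0.39−1) = 0.162. Solving, k_gold = (0.39/0.162)^(1/0.61) ≈ 4.2217.
y_gold = 4.2217^0.39 ≈ 1.7536, c_gold = y_gold − 0.162·k_gold ≈ 1.0697.
Gain: Δc = 1.0697 − 1.0414 ≈ 0.0284.

Δc ≈ 0.03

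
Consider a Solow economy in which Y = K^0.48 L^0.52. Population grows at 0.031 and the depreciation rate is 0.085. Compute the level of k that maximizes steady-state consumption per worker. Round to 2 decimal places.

n + δ = 0.031 + 0.085 = 0.116.
Maximizing c = f(k) − (n+δ)·k gives f'(k) = n+δ, i.e. 0.48·k^(0.48−1) = 0.116, so k_gold = (0.48/0.116)^(1/0.52) ≈ 15.3505.

k_gold ≈ 15.35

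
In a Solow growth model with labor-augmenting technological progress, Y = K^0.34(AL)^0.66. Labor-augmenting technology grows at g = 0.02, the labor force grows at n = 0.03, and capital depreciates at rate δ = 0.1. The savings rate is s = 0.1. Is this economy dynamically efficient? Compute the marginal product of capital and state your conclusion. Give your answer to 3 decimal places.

dynamically efficient; MPK ≈ 0.510

n + g + δ = 0.03 + 0.02 + 0.1 = 0.15.
Steady-state k*: s·k^0.34 = 0.15·k gives k* = (0.1/0.15)^(1/0.66) ≈ 0.5410.
MPK = 0.34·0.5410^(-0.66) ≈ 0.5100.
MPK > n+g+δ = 0.15, so the economy is dynamically efficient (under-saving).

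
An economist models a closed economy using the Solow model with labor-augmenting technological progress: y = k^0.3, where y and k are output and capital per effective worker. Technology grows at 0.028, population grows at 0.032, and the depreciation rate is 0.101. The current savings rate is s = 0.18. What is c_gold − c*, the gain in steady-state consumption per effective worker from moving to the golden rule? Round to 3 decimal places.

Δc ≈ 0.054

Break-even investment rate: n + g + δ = 0.032 + 0.028 + 0.101 = 0.161.
Current steady state (s = 0.18): k* = (0.18/0.161)^(1/0.7) ≈ 1.1728, y* = 1.1728^0.3 ≈ 1.0490, c* = (1−0.18)·1.0490 ≈ 0.8602.
Setting f'(k) = n+g+δ gives 0.3·k^(0.3−1) = 0.161, hence k_gold = (0.3/0.161)^(1/0.7) ≈ 2.4330.
y_gold = 2.4330^0.3 ≈ 1.3057, c_gold = y_gold − 0.161·k_gold ≈ 0.9140.
Gain: Δc = 0.9140 − 0.8602 ≈ 0.0538.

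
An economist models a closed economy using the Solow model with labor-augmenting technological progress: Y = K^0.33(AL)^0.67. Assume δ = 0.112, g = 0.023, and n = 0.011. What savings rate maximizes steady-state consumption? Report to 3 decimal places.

The effective depreciation rate is n + g + δ = 0.011 + 0.023 + 0.112 = 0.146.
At the golden rule MPK = n+g+δ, and in any Cobb-Douglas steady state s = (n+g+δ)·k/y = MPK·k/y = capital's share 0.33.

s_gold = 0.330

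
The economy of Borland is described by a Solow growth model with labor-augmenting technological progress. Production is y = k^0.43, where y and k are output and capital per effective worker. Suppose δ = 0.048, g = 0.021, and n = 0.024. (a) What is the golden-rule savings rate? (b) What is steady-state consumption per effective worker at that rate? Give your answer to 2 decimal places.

Break-even investment rate: n + g + δ = 0.024 + 0.021 + 0.048 = 0.093.
For Cobb-Douglas, s_gold equals capital's share: s_gold = 0.43.
Setting f'(k) = n+g+δ gives 0.43·k^(0.43−1) = 0.093, hence k_gold = (0.43/0.093)^(1/0.57) ≈ 14.6771.
y_gold = 14.6771^0.43 ≈ 3.1744; c_gold = (1−0.43)·y_gold ≈ 1.8094.

(a) s_gold = 0.43; (b) c_gold ≈ 1.81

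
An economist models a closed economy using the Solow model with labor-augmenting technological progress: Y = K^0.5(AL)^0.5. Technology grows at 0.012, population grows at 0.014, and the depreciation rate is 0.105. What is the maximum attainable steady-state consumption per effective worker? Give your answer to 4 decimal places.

c_gold ≈ 1.9084

Capital per effective worker breaks even when investment replaces (n + g + δ)·k; here n + g + δ = 0.131.
At the golden rule the marginal product of capital equals n+g+δ: 0.5·k^(0.5−1) = 0.131. Solving, k_gold = (0.5/0.131)^(1/0.5) ≈ 14.5679.
y_gold = 14.5679^0.5 ≈ 3.8168.
c_gold = y_gold − (n+g+δ)·k_gold = 3.8168 − 0.131·14.5679 ≈ 1.9084.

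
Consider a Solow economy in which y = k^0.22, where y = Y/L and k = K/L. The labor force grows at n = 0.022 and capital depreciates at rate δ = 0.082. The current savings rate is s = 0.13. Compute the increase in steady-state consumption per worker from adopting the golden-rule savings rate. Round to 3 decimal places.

The effective depreciation rate is n + δ = 0.022 + 0.082 = 0.104.
Current steady state (s = 0.13): k* = (0.13/0.104)^(1/0.78) ≈ 1.3312, y* = 1.3312^0.22 ≈ 1.0650, c* = (1−0.13)·1.0650 ≈ 0.9265.
At the golden rule the marginal product of capital equals n+δ: 0.22·k^(0.22−1) = 0.104. Solving, k_gold = (0.22/0.104)^(1/0.78) ≈ 2.6132.
y_gold = 2.6132^0.22 ≈ 1.2353, c_gold = y_gold − 0.104·k_gold ≈ 0.9635.
Gain: Δc = 0.9635 − 0.9265 ≈ 0.0370.

Δc ≈ 0.037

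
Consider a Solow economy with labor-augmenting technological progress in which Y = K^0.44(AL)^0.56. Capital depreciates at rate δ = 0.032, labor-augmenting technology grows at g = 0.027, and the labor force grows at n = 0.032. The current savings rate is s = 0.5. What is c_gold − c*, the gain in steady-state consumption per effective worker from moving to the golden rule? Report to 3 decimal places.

Δc ≈ 0.025

Capital per effective worker breaks even when investment replaces (n + g + δ)·k; here n + g + δ = 0.091.
Current steady state (s = 0.5): k* = (0.5/0.091)^(1/0.56) ≈ 20.9556, y* = 20.9556^0.44 ≈ 3.8139, c* = (1−0.5)·3.8139 ≈ 1.9070.
Maximizing c = f(k) − (n+g+δ)·k gives f'(k) = n+g+δ, i.e. 0.44·k^(0.44−1) = 0.091, so k_gold = (0.44/0.091)^(1/0.56) ≈ 16.6787.
y_gold = 16.6787^0.44 ≈ 3.4495, c_gold = y_gold − 0.091·k_gold ≈ 1.9317.
Gain: Δc = 1.9317 − 1.9070 ≈ 0.0247.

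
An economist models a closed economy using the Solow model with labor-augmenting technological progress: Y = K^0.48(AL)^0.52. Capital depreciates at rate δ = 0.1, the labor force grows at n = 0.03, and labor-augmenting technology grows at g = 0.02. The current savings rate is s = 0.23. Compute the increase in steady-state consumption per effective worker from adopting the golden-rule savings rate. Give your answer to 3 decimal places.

The effective depreciation rate is n + g + δ = 0.03 + 0.02 + 0.1 = 0.15.
Current steady state (s = 0.23): k* = (0.23/0.15)^(1/0.52) ≈ 2.2751, y* = 2.2751^0.48 ≈ 1.4837, c* = (1−0.23)·1.4837 ≈ 1.1425.
Setting f'(k) = n+g+δ gives 0.48·k^(0.48−1) = 0.15, hence k_gold = (0.48/0.15)^(1/0.52) ≈ 9.3636.
y_gold = 9.3636^0.48 ≈ 2.9261, c_gold = y_gold − 0.15·k_gold ≈ 1.5216.
Gain: Δc = 1.5216 − 1.1425 ≈ 0.3791.

Δc ≈ 0.379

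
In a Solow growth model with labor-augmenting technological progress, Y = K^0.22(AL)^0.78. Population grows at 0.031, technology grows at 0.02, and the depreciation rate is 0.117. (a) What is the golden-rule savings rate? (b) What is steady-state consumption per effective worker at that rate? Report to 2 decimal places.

(a) s_gold = 0.22; (b) c_gold ≈ 0.84

n + g + δ = 0.031 + 0.02 + 0.117 = 0.168.
For Cobb-Douglas, s_gold equals capital's share: s_gold = 0.22.
Golden rule sets MPK = n+g+δ: 0.22·k^(0.22−1) = 0.168, so k_gold = (0.22/0.168)^(1/0.78) ≈ 1.4130.
y_gold = 1.4130^0.22 ≈ 1.0790; c_gold = (1−0.22)·y_gold ≈ 0.8416.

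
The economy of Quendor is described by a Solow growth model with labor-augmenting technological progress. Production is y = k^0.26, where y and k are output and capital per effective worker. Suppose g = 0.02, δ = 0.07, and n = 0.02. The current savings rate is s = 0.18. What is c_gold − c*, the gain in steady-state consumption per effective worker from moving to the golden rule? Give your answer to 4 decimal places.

Δc ≈ 0.0262

Capital per effective worker breaks even when investment replaces (n + g + δ)·k; here n + g + δ = 0.11.
Current steady state (s = 0.18): k* = (0.18/0.11)^(1/0.74) ≈ 1.9455, y* = 1.9455^0.26 ≈ 1.1889, c* = (1−0.18)·1.1889 ≈ 0.9749.
Setting f'(k) = n+g+δ gives 0.26·k^(0.26−1) = 0.11, hence k_gold = (0.26/0.11)^(1/0.74) ≈ 3.1977.
y_gold = 3.1977^0.26 ≈ 1.3529, c_gold = y_gold − 0.11·k_gold ≈ 1.0011.
Gain: Δc = 1.0011 − 0.9749 ≈ 0.0262.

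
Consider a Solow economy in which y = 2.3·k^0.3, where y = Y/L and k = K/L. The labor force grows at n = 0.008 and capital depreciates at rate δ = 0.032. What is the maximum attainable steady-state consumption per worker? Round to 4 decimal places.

The effective depreciation rate is n + δ = 0.008 + 0.032 = 0.04.
Golden rule sets MPK = n+δ: 0.3·2.3·k^(0.3−1) = 0.04, so k_gold = (0.3·2.3/0.04)^(1/0.7) ≈ 58.4577.
y_gold = 2.3·58.4577^0.3 ≈ 7.7944.
c_gold = y_gold − (n+δ)·k_gold = 7.7944 − 0.04·58.4577 ≈ 5.4561.

c_gold ≈ 5.4561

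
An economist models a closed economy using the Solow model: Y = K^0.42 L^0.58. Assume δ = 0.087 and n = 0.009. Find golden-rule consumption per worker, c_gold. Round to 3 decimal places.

The effective depreciation rate is n + δ = 0.009 + 0.087 = 0.096.
Maximizing c = f(k) − (n+δ)·k gives f'(k) = n+δ, i.e. 0.42·k^(0.42−1) = 0.096, so k_gold = (0.42/0.096)^(1/0.58) ≈ 12.7390.
y_gold = 12.7390^0.42 ≈ 2.9118.
c_gold = y_gold − (n+δ)·k_gold = 2.9118 − 0.096·12.7390 ≈ 1.6888.

c_gold ≈ 1.689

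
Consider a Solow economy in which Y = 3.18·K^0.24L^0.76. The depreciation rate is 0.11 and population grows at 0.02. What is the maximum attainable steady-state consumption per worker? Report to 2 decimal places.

Capital per worker breaks even when investment replaces (n + δ)·k; here n + δ = 0.13.
Golden rule sets MPK = n+δ: 0.24·3.18·k^(0.24−1) = 0.13, so k_gold = (0.24·3.18/0.13)^(1/0.76) ≈ 10.2669.
y_gold = 3.18·10.2669^0.24 ≈ 5.5613.
c_gold = y_gold − (n+δ)·k_gold = 5.5613 − 0.13·10.2669 ≈ 4.2266.

c_gold ≈ 4.23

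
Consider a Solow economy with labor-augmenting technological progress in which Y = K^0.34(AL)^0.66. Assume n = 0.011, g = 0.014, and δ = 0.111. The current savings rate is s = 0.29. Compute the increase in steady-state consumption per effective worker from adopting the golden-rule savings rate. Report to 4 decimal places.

Δc ≈ 0.0094

Break-even investment rate: n + g + δ = 0.011 + 0.014 + 0.111 = 0.136.
Current steady state (s = 0.29): k* = (0.29/0.136)^(1/0.66) ≈ 3.1497, y* = 3.1497^0.34 ≈ 1.4771, c* = (1−0.29)·1.4771 ≈ 1.0487.
At the golden rule the marginal product of capital equals n+g+δ: 0.34·k^(0.34−1) = 0.136. Solving, k_gold = (0.34/0.136)^(1/0.66) ≈ 4.0081.
y_gold = 4.0081^0.34 ≈ 1.6032, c_gold = y_gold − 0.136·k_gold ≈ 1.0581.
Gain: Δc = 1.0581 − 1.0487 ≈ 0.0094.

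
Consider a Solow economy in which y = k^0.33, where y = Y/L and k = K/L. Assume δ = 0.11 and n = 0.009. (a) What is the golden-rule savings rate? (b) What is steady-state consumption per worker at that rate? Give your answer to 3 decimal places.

Break-even investment rate: n + δ = 0.009 + 0.11 = 0.119.
For Cobb-Douglas, s_gold equals capital's share: s_gold = 0.33.
At the golden rule the marginal product of capital equals n+δ: 0.33·k^(0.33−1) = 0.119. Solving, k_gold = (0.33/0.119)^(1/0.67) ≈ 4.5829.
y_gold = 4.5829^0.33 ≈ 1.6526; c_gold = (1−0.33)·y_gold ≈ 1.1073.

(a) s_gold = 0.330; (b) c_gold ≈ 1.107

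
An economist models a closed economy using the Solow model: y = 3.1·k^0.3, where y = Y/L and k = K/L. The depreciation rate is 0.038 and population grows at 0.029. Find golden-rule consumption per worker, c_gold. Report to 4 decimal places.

c_gold ≈ 6.6998

Capital per worker breaks even when investment replaces (n + δ)·k; here n + δ = 0.067.
Golden rule sets MPK = n+δ: 0.3·3.1·k^(0.3−1) = 0.067, so k_gold = (0.3·3.1/0.067)^(1/0.7) ≈ 42.8560.
y_gold = 3.1·42.8560^0.3 ≈ 9.5712.
c_gold = y_gold − (n+δ)·k_gold = 9.5712 − 0.067·42.8560 ≈ 6.6998.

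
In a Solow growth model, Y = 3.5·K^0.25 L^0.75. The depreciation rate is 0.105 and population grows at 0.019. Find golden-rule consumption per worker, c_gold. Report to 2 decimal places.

The effective depreciation rate is n + δ = 0.019 + 0.105 = 0.124.
Setting f'(k) = n+δ gives 0.25·3.5·k^(0.25−1) = 0.124, hence k_gold = (0.25·3.5/0.124)^(1/0.75) ≈ 13.5347.
y_gold = 3.5·13.5347^0.25 ≈ 6.7132.
c_gold = y_gold − (n+δ)·k_gold = 6.7132 − 0.124·13.5347 ≈ 5.0349.

c_gold ≈ 5.03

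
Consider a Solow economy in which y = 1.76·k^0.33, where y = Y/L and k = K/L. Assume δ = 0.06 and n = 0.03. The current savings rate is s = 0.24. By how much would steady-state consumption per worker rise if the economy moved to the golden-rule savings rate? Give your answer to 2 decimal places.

Break-even investment rate: n + δ = 0.03 + 0.06 = 0.09.
Current steady state (s = 0.24): k* = (0.24·1.76/0.09)^(1/0.67) ≈ 10.0510, y* = 1.76·10.0510^0.33 ≈ 3.7691, c* = (1−0.24)·3.7691 ≈ 2.8645.
At the golden rule the marginal product of capital equals n+δ: 0.33·1.76·k^(0.33−1) = 0.09. Solving, k_gold = (0.33·1.76/0.09)^(1/0.67) ≈ 16.1671.
y_gold = 1.76·16.1671^0.33 ≈ 4.4092, c_gold = y_gold − 0.09·k_gold ≈ 2.9542.
Gain: Δc = 2.9542 − 2.8645 ≈ 0.0896.

Δc ≈ 0.09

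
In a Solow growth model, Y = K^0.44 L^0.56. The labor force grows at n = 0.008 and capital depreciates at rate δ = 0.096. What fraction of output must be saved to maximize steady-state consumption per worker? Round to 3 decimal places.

s_gold = 0.440

Capital per worker breaks even when investment replaces (n + δ)·k; here n + δ = 0.104.
At the golden rule MPK = n+δ, and in any Cobb-Douglas steady state s = (n+δ)·k/y = MPK·k/y = capital's share 0.44.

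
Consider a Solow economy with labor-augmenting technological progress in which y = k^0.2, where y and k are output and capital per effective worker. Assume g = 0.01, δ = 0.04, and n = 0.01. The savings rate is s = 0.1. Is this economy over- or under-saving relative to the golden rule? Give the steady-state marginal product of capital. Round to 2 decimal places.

under-saving; MPK ≈ 0.12

n + g + δ = 0.01 + 0.01 + 0.04 = 0.06.
Steady-state k*: s·k^0.2 = 0.06·k gives k* = (0.1/0.06)^(1/0.8) ≈ 1.8937.
MPK = 0.2·1.8937^(-0.8) ≈ 0.1200.
MPK > n+g+δ = 0.06, so the economy is dynamically efficient (under-saving).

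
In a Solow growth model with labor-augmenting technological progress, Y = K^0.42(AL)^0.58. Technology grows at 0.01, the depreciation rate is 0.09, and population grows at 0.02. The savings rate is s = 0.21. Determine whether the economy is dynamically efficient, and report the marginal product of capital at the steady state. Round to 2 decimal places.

Break-even investment rate: n + g + δ = 0.02 + 0.01 + 0.09 = 0.12.
Steady-state k*: s·k^0.42 = 0.12·k gives k* = (0.21/0.12)^(1/0.58) ≈ 2.6244.
MPK = 0.42·2.6244^(-0.58) ≈ 0.2400.
MPK > n+g+δ = 0.12, so the economy is dynamically efficient (under-saving).

dynamically efficient; MPK ≈ 0.24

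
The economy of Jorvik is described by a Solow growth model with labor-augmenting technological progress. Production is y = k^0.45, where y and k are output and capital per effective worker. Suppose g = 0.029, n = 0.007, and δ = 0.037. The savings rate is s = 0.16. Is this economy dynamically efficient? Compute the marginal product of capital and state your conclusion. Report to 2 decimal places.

The effective depreciation rate is n + g + δ = 0.007 + 0.029 + 0.037 = 0.073.
Steady-state k*: s·k^0.45 = 0.073·k gives k* = (0.16/0.073)^(1/0.55) ≈ 4.1652.
MPK = 0.45·4.1652^(-0.55) ≈ 0.2053.
MPK > n+g+δ = 0.073, so the economy is dynamically efficient (under-saving).

dynamically efficient; MPK ≈ 0.21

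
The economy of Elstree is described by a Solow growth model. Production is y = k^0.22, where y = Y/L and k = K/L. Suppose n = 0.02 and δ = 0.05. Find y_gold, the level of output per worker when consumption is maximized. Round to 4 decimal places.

Capital per worker breaks even when investment replaces (n + δ)·k; here n + δ = 0.07.
Setting f'(k) = n+δ gives 0.22·k^(0.22−1) = 0.07, hence k_gold = (0.22/0.07)^(1/0.78) ≈ 4.3411.
Output: y_gold = k_gold^0.22 = 4.3411^0.22 ≈ 1.3812.

y_gold ≈ 1.3812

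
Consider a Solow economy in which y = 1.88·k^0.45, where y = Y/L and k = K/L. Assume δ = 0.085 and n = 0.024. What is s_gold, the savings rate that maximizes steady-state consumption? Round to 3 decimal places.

The effective depreciation rate is n + δ = 0.024 + 0.085 = 0.109.
At the golden rule MPK = n+δ, and in any Cobb-Douglas steady state s = (n+δ)·k/y = MPK·k/y = capital's share 0.45.

s_gold = 0.450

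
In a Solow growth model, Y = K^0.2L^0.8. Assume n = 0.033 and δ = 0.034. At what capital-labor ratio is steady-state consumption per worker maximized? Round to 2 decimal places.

n + δ = 0.033 + 0.034 = 0.067.
At the golden rule the marginal product of capital equals n+δ: 0.2·k^(0.2−1) = 0.067. Solving, k_gold = (0.2/0.067)^(1/0.8) ≈ 3.9237.

k_gold ≈ 3.92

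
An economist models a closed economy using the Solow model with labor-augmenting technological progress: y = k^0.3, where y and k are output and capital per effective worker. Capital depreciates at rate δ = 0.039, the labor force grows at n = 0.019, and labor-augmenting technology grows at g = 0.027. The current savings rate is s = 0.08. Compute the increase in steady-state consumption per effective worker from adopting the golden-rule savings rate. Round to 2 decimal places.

Capital per effective worker breaks even when investment replaces (n + g + δ)·k; here n + g + δ = 0.085.
Current steady state (s = 0.08): k* = (0.08/0.085)^(1/0.7) ≈ 0.9170, y* = 0.9170^0.3 ≈ 0.9744, c* = (1−0.08)·0.9744 ≈ 0.8964.
Setting f'(k) = n+g+δ gives 0.3·k^(0.3−1) = 0.085, hence k_gold = (0.3/0.085)^(1/0.7) ≈ 6.0594.
y_gold = 6.0594^0.3 ≈ 1.7168, c_gold = y_gold − 0.085·k_gold ≈ 1.2018.
Gain: Δc = 1.2018 − 0.8964 ≈ 0.3054.

Δc ≈ 0.31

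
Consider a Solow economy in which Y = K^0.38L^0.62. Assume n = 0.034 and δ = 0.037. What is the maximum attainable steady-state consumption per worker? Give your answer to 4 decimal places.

c_gold ≈ 1.7334

Capital per worker breaks even when investment replaces (n + δ)·k; here n + δ = 0.071.
Golden rule sets MPK = n+δ: 0.38·k^(0.38−1) = 0.071, so k_gold = (0.38/0.071)^(1/0.62) ≈ 14.9638.
y_gold = 14.9638^0.38 ≈ 2.7959.
c_gold = y_gold − (n+δ)·k_gold = 2.7959 − 0.071·14.9638 ≈ 1.7334.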